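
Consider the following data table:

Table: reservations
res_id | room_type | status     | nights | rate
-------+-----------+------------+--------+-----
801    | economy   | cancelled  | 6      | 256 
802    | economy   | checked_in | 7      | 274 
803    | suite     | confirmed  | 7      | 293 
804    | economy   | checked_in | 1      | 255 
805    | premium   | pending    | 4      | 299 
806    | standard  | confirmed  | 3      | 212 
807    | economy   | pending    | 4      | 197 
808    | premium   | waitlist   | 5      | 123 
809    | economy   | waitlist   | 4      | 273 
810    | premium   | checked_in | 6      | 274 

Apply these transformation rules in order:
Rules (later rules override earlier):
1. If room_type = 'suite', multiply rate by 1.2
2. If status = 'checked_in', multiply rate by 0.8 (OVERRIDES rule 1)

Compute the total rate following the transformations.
2354.0

Step 1: Rule 2 takes priority for records with status = 'checked_in'
  - 3 records: 803 × 0.8 = 642.4
Step 2: Rule 1 applies to remaining records with room_type = 'suite'
  - 1 records: 293 × 1.2 = 351.6
Step 3: Other records unchanged: 1360
Step 4: Final sum = 642.4 + 351.6 + 1360 = 2354.0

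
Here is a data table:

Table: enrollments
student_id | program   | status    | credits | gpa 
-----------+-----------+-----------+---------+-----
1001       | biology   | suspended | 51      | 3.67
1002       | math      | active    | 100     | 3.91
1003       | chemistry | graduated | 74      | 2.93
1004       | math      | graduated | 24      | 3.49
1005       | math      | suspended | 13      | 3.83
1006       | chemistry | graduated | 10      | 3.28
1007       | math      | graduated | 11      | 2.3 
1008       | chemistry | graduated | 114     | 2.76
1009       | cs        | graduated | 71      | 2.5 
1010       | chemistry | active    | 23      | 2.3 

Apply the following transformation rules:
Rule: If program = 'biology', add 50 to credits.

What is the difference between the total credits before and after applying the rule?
50

Step 1: Original sum of credits = 491
Step 2: 1 records have program = 'biology'
Step 3: Each affected record changes by 50
Step 4: Total change = 1 × 50 = 50
Step 5: New sum = 491 + 50 = 541
Step 6: Difference = |541 - 491| = 50
        (Sum increased by 50)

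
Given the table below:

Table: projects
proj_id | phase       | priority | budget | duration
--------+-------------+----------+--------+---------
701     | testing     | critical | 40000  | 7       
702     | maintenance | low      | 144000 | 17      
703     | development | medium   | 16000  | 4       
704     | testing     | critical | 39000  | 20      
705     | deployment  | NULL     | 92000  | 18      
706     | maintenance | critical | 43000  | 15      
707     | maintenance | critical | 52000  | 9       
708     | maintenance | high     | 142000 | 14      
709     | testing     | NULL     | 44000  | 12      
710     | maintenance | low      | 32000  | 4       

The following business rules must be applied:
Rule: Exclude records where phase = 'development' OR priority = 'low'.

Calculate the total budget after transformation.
452000

Step 1: Find records where phase = 'development' OR priority = 'low'
Step 2: 3 records match, summing to 192000
Step 3: Original sum: 644000
Step 4: Remaining sum = 644000 - 192000 = 452000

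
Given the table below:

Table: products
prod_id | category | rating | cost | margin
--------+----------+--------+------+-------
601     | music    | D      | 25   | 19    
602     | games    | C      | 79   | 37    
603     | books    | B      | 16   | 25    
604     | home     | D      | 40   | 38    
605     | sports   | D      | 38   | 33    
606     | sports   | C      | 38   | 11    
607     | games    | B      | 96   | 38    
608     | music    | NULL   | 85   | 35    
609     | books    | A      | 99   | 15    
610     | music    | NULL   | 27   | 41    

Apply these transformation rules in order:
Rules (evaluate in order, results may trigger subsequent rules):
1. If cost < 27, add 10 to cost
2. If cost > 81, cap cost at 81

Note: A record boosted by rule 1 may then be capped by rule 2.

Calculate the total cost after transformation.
526

Step 1: Apply rule 1 to records with cost < 27
  - 2 records get bonus of 10
  - Of these, 0 records then exceed 81 and get capped
Step 2: Apply rule 2 to records with cost > 81
  - 3 records (original) are capped
Step 3: Calculate final sum = 526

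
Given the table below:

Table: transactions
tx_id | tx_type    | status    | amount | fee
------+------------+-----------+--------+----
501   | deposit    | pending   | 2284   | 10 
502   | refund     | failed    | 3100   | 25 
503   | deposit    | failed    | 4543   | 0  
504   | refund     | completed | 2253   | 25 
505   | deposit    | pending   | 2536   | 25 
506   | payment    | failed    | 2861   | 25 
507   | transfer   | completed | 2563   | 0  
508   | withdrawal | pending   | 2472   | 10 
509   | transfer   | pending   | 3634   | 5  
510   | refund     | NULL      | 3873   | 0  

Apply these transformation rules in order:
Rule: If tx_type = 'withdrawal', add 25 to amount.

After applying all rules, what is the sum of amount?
30144

Step 1: Count records where tx_type = 'withdrawal': 1
Step 2: Total bonus added: 1 × 25 = 25
Step 3: Original sum of amount: 30119
Step 4: Final sum = 30119 + 25 = 30144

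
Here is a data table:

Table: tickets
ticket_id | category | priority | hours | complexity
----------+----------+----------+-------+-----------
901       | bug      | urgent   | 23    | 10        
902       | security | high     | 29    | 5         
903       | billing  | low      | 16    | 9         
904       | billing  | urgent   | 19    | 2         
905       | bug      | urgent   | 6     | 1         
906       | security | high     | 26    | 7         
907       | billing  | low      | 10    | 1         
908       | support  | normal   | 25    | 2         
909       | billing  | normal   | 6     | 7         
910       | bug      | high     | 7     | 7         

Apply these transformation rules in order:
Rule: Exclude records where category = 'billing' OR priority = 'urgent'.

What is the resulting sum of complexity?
21

Step 1: Find records where category = 'billing' OR priority = 'urgent'
Step 2: 6 records match, summing to 30
Step 3: Original sum: 51
Step 4: Remaining sum = 51 - 30 = 21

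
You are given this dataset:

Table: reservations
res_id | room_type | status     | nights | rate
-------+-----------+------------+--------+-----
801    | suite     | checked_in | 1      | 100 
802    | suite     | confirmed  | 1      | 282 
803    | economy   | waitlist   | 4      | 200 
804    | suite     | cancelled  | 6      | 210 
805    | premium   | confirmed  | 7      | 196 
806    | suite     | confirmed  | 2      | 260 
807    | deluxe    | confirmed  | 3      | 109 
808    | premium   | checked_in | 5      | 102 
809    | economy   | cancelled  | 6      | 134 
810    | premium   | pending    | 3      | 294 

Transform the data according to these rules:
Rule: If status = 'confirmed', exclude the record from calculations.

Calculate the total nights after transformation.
25

Step 1: Identify records where status = 'confirmed'
Step 2: The excluded records sum to 13
Step 3: Original total nights = 38
Step 4: Remaining total = 38 - 13 = 25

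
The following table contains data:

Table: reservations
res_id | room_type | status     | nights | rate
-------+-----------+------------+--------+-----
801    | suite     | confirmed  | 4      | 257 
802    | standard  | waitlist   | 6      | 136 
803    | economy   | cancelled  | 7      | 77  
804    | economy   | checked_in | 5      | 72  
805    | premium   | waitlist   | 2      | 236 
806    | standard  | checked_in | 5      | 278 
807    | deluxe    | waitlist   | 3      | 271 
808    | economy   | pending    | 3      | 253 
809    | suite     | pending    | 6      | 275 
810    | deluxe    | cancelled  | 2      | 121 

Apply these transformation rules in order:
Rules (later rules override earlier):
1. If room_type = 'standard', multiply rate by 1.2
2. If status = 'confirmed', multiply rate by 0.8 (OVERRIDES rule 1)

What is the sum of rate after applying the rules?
2007.4

Step 1: Rule 2 takes priority for records with status = 'confirmed'
  - 1 records: 257 × 0.8 = 205.6
Step 2: Rule 1 applies to remaining records with room_type = 'standard'
  - 2 records: 414 × 1.2 = 496.8
Step 3: Other records unchanged: 1305
Step 4: Final sum = 205.6 + 496.8 + 1305 = 2007.4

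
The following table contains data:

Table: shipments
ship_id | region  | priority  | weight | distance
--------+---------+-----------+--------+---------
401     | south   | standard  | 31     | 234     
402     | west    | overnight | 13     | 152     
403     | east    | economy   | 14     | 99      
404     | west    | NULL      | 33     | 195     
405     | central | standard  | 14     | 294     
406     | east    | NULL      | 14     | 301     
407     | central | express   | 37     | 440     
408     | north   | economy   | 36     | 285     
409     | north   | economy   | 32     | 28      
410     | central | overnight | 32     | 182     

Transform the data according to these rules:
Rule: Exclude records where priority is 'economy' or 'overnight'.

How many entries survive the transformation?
5

Step 1: Count records to exclude
  - 3 (economy) + 2 (overnight) = 5 records
Step 2: Total records: 10
Step 3: Remaining = 10 - 5 = 5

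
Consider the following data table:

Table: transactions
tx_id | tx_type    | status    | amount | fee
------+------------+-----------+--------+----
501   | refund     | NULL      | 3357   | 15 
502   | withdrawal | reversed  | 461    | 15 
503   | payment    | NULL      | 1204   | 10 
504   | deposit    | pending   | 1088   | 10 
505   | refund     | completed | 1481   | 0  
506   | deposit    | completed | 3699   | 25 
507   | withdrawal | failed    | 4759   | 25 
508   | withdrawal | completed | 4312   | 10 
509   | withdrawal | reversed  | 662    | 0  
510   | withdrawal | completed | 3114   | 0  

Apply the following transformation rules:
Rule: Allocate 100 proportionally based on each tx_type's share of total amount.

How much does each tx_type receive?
deposit: 19.83, payment: 4.99, refund: 20.04, withdrawal: 55.14

Step 1: Calculate total amount = 24137
Step 2: Calculate each tx_type's proportion:
  deposit: 4787/24137 = 19.83% → 19.83
  payment: 1204/24137 = 4.99% → 4.99
  refund: 4838/24137 = 20.04% → 20.04
  withdrawal: 13308/24137 = 55.14% → 55.14
Step 3: Verify: sum of allocations ≈ 100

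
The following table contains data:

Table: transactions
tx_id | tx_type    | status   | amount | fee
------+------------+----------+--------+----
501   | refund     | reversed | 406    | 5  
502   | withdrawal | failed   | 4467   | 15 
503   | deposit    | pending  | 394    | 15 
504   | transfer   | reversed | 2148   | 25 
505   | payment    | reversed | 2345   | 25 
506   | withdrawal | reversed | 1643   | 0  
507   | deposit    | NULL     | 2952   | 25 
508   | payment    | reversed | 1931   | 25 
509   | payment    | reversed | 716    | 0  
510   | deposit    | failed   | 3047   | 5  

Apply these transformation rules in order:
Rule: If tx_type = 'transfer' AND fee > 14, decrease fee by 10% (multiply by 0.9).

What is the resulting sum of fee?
137.5

Step 1: Find records where tx_type = 'transfer' AND fee > 14
Step 2: 1 records match, summing to 25
Step 3: After multiplier: 25 × 0.9 = 22.5
Step 4: Unaffected records sum: 115
Step 5: Final sum = 22.5 + 115 = 137.5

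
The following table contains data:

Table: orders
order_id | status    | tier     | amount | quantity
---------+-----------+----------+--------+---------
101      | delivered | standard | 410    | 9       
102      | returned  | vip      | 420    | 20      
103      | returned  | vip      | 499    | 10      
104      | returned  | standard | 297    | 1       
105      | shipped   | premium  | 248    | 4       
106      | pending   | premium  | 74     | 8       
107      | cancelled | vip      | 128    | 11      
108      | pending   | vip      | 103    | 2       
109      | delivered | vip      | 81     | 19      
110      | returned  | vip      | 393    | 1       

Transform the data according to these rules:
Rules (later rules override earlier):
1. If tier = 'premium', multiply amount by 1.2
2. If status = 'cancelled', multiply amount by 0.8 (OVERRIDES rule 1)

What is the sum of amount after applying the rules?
2691.8

Step 1: Rule 2 takes priority for records with status = 'cancelled'
  - 1 records: 128 × 0.8 = 102.4
Step 2: Rule 1 applies to remaining records with tier = 'premium'
  - 2 records: 322 × 1.2 = 386.4
Step 3: Other records unchanged: 2203
Step 4: Final sum = 102.4 + 386.4 + 2203 = 2691.8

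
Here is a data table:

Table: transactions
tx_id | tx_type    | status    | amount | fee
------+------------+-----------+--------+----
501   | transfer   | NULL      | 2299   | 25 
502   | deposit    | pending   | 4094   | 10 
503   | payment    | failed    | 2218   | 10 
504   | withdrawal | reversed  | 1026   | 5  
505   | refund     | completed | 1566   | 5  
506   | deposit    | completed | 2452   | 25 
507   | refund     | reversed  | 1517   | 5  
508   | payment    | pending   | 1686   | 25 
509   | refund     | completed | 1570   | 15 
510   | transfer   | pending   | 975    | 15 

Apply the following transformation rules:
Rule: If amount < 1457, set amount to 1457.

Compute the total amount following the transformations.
20316

Step 1: 2 records have amount < 1457
Step 2: These records originally summed to 2001
Step 3: After setting to minimum: 2 × 1457 = 2914
Step 4: Unaffected records sum: 17402
Step 5: Final sum = 2914 + 17402 = 20316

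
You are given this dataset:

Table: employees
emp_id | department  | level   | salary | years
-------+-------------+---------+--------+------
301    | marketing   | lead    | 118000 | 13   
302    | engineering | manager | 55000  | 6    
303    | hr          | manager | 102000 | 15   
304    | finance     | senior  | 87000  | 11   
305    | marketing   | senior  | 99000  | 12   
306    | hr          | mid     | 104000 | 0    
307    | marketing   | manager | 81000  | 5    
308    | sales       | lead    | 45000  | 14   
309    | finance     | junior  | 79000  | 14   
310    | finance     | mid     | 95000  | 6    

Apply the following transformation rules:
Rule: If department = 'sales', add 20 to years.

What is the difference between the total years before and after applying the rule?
20

Step 1: Original sum of years = 96
Step 2: 1 records have department = 'sales'
Step 3: Each affected record changes by 20
Step 4: Total change = 1 × 20 = 20
Step 5: New sum = 96 + 20 = 116
Step 6: Difference = |116 - 96| = 20
        (Sum increased by 20)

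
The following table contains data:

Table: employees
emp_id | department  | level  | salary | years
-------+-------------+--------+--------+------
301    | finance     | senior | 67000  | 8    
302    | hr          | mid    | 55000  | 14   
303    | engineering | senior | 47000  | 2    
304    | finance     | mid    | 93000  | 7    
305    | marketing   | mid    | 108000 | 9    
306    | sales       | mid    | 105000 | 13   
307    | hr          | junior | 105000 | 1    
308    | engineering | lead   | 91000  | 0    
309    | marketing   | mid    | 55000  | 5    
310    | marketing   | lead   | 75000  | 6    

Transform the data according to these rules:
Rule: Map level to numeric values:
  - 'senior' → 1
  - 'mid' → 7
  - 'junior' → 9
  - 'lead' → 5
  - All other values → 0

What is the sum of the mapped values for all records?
56

Step 1: Apply mapping to each record
Step 2: Count by status:
  'senior': 2 records × 1 = 2
  'mid': 5 records × 7 = 35
  'junior': 1 records × 9 = 9
  'lead': 2 records × 5 = 10
Step 3: Sum all mapped values = 56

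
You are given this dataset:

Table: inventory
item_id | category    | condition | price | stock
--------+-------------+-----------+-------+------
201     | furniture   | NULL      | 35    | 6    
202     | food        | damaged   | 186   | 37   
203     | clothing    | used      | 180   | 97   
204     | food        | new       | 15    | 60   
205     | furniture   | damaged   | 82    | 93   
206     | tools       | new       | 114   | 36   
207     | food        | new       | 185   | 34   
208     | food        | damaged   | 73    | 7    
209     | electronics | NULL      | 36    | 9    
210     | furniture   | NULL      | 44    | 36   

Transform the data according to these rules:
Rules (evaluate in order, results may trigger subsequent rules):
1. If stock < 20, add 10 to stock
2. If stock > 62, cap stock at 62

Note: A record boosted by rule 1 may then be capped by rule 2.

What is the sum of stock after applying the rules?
379

Step 1: Apply rule 1 to records with stock < 20
  - 3 records get bonus of 10
  - Of these, 0 records then exceed 62 and get capped
Step 2: Apply rule 2 to records with stock > 62
  - 2 records (original) are capped
Step 3: Calculate final sum = 379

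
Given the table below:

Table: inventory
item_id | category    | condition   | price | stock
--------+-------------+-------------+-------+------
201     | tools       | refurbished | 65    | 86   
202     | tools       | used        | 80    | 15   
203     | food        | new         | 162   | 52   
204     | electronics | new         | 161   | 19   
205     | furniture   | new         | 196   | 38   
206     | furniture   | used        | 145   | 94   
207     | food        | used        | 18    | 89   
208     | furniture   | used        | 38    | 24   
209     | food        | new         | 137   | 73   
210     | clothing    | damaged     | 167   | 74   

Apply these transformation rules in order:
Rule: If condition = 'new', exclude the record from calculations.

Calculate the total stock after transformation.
382

Step 1: Identify records where condition = 'new'
Step 2: The excluded records sum to 182
Step 3: Original total stock = 564
Step 4: Remaining total = 564 - 182 = 382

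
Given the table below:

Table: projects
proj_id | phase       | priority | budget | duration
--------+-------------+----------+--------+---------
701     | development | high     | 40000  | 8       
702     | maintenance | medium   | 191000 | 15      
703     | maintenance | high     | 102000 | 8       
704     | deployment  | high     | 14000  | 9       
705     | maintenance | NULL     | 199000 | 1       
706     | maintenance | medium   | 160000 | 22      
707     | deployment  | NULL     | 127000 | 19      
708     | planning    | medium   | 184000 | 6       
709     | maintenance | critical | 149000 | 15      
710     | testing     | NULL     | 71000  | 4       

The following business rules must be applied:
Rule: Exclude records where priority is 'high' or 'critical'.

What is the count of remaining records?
6

Step 1: Count records to exclude
  - 3 (high) + 1 (critical) = 4 records
Step 2: Total records: 10
Step 3: Remaining = 10 - 4 = 6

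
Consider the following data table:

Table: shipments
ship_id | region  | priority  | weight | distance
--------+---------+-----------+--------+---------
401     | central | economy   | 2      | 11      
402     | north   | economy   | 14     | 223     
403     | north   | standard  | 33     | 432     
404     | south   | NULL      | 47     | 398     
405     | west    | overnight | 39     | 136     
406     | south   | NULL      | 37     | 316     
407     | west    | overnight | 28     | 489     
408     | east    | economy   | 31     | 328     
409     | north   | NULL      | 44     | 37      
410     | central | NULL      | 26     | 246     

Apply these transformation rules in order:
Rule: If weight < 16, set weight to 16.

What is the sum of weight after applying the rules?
317

Step 1: 2 records have weight < 16
Step 2: These records originally summed to 16
Step 3: After setting to minimum: 2 × 16 = 32
Step 4: Unaffected records sum: 285
Step 5: Final sum = 32 + 285 = 317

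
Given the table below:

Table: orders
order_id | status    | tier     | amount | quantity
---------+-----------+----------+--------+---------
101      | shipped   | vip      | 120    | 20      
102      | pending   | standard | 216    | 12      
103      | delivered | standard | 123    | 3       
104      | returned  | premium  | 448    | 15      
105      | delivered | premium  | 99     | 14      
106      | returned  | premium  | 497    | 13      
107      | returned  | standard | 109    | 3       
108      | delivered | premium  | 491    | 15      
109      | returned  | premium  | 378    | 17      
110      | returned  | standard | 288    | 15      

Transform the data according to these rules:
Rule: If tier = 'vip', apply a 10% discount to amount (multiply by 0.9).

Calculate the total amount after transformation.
2757.0

Step 1: Records with tier = 'vip' have total amount = 120
Step 2: Apply multiplier: 120 × 0.9 = 108.0
Step 3: Other records total: 2649
Step 4: Final sum = 108.0 + 2649 = 2757.0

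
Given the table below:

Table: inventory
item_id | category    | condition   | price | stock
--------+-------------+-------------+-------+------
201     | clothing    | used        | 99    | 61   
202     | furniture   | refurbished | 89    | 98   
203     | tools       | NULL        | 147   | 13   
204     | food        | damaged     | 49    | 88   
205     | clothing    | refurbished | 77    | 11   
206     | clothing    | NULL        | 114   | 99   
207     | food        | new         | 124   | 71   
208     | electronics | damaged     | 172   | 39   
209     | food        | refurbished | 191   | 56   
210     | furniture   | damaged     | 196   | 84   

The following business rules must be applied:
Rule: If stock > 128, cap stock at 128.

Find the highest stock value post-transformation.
99

Step 1: Original maximum stock = 99
Step 2: Check cap of 128 against maximum
Step 3: No records exceed the cap (max 99 <= cap 128), so no capping applies
Step 4: Maximum after transformation = 99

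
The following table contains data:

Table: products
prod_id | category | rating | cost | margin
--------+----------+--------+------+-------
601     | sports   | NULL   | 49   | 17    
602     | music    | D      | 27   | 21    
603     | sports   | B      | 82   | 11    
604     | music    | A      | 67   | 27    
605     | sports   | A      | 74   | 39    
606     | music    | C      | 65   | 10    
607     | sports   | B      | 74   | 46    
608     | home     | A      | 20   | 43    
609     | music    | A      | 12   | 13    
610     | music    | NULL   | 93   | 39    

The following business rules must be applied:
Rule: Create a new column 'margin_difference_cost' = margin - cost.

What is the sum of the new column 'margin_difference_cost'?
-297

Step 1: For each record, compute margin - cost
Example calculations:
  17 - 49 = -32
  21 - 27 = -6
  11 - 82 = -71
  ...
Step 2: Sum all derived values
Step 3: Total = -297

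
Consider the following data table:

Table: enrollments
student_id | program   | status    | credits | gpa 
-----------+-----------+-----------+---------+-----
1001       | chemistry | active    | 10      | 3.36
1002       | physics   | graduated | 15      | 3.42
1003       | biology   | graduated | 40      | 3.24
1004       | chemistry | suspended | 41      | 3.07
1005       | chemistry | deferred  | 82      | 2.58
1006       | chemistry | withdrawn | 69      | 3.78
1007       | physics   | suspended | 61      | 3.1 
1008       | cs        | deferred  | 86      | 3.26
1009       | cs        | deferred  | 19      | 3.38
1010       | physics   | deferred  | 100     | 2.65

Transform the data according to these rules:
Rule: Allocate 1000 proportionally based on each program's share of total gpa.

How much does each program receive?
biology: 101.76, chemistry: 401.7, cs: 208.54, physics: 288.0

Step 1: Calculate total gpa = 31.84
Step 2: Calculate each program's proportion:
  biology: 3.24/31.84 = 10.18% → 101.76
  chemistry: 12.79/31.84 = 40.17% → 401.7
  cs: 6.64/31.84 = 20.85% → 208.54
  physics: 9.17/31.84 = 28.80% → 288.0
Step 3: Verify: sum of allocations ≈ 1000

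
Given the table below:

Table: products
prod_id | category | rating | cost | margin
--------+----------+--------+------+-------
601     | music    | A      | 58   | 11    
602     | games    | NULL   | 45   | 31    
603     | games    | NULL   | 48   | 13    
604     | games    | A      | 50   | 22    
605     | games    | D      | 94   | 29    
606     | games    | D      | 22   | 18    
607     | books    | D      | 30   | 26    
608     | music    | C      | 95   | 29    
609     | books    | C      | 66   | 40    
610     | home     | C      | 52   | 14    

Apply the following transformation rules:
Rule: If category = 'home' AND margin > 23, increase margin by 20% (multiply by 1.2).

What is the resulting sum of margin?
233

Step 1: Find records where category = 'home' AND margin > 23
Step 2: 0 records match, summing to 0
Step 3: After multiplier: 0 × 1.2 = 0.0
Step 4: Unaffected records sum: 233
Step 5: Final sum = 0.0 + 233 = 233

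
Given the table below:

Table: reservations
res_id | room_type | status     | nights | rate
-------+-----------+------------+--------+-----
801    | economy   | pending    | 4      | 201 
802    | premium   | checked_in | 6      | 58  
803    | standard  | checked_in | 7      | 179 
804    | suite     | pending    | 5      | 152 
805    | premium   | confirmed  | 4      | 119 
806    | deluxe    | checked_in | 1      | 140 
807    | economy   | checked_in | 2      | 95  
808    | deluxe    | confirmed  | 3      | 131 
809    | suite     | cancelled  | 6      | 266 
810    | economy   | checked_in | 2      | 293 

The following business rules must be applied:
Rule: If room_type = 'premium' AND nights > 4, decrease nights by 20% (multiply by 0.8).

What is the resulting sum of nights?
38.8

Step 1: Find records where room_type = 'premium' AND nights > 4
Step 2: 1 records match, summing to 6
Step 3: After multiplier: 6 × 0.8 = 4.8
Step 4: Unaffected records sum: 34
Step 5: Final sum = 4.8 + 34 = 38.8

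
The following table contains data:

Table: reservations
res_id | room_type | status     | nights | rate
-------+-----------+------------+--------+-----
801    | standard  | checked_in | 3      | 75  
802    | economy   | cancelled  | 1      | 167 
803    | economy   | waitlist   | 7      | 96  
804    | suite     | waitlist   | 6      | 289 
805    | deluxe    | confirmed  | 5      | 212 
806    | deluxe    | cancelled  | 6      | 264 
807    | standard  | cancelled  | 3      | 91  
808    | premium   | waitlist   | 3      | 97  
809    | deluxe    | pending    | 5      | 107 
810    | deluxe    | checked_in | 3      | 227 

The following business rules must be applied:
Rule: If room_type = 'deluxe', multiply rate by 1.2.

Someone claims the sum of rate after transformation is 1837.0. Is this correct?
No, the correct result is 1787.0.

Step 1: Calculate the correct sum after transformation
Step 2: Apply multiplier 1.2 to records where room_type = 'deluxe'
Step 3: Correct result = 1787.0
Step 4: Claimed result = 1837.0
Step 5: 1787.0 ≠ 1837.0
Conclusion: The claimed result is incorrect. The correct answer is 1787.0.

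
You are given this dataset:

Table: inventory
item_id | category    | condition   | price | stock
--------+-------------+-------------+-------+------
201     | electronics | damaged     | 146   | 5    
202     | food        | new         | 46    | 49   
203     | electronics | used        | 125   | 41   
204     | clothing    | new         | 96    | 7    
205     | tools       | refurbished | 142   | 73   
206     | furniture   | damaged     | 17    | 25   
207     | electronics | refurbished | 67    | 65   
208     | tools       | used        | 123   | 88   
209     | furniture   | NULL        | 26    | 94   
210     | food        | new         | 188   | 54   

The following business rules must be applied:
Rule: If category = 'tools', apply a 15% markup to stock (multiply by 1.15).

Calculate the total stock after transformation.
525.15

Step 1: Records with category = 'tools' have total stock = 161
Step 2: Apply multiplier: 161 × 1.15 = 185.15
Step 3: Other records total: 340
Step 4: Final sum = 185.15 + 340 = 525.15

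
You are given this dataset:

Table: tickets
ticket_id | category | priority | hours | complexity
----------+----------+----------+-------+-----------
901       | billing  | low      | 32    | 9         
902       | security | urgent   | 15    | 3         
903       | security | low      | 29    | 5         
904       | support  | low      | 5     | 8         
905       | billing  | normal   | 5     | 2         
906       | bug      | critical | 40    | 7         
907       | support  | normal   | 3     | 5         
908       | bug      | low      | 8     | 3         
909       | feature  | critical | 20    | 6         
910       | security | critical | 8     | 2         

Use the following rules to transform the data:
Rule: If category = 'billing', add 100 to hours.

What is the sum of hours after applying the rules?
365

Step 1: Count records where category = 'billing': 2
Step 2: Total bonus added: 2 × 100 = 200
Step 3: Original sum of hours: 165
Step 4: Final sum = 165 + 200 = 365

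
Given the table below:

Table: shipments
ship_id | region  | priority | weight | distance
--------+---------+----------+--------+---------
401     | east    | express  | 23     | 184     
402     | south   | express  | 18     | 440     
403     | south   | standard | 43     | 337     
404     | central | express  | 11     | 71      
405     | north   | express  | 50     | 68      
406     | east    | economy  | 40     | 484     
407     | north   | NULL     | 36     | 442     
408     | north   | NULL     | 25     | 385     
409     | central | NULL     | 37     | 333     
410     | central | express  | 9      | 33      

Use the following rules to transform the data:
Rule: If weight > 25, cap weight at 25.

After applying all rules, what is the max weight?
25

Step 1: Original maximum weight = 50
Step 2: Apply cap at 25
Step 3: 5 records had weight > 25 and were capped
Step 4: Maximum after transformation = 25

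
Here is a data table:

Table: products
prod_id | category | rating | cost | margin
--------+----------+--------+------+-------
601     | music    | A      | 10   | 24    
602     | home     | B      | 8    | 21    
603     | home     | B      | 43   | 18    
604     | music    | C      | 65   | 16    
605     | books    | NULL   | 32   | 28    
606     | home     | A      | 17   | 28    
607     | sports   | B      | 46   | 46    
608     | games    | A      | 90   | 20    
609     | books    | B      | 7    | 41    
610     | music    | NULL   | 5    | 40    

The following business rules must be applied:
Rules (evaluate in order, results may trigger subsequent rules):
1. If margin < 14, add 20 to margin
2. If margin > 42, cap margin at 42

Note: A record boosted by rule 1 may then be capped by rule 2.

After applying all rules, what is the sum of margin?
278

Step 1: Apply rule 1 to records with margin < 14
  - 0 records get bonus of 20
  - Of these, 0 records then exceed 42 and get capped
Step 2: Apply rule 2 to records with margin > 42
  - 1 records (original) are capped
Step 3: Calculate final sum = 278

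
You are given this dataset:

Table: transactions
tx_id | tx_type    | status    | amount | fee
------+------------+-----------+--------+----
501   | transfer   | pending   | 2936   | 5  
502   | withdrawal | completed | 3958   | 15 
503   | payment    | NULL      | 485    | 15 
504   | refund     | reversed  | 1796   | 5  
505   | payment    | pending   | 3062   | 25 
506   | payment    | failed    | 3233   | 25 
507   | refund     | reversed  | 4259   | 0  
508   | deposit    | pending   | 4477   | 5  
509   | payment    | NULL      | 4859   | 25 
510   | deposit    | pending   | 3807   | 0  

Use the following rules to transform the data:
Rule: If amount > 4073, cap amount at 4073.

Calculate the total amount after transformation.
31496

Step 1: 3 records have amount > 4073
Step 2: These records originally summed to 13595
Step 3: After capping: 3 × 4073 = 12219
Step 4: Unaffected records sum: 19277
Step 5: Final sum = 12219 + 19277 = 31496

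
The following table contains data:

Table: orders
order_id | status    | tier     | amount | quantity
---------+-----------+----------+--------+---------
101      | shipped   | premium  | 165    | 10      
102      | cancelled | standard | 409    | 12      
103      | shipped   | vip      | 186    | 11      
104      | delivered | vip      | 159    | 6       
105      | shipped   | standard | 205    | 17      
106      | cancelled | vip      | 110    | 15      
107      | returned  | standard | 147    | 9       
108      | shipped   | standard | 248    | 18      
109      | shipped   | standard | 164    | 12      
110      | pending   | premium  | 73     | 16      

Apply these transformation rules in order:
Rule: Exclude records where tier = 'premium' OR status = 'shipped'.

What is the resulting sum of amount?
825

Step 1: Find records where tier = 'premium' OR status = 'shipped'
Step 2: 6 records match, summing to 1041
Step 3: Original sum: 1866
Step 4: Remaining sum = 1866 - 1041 = 825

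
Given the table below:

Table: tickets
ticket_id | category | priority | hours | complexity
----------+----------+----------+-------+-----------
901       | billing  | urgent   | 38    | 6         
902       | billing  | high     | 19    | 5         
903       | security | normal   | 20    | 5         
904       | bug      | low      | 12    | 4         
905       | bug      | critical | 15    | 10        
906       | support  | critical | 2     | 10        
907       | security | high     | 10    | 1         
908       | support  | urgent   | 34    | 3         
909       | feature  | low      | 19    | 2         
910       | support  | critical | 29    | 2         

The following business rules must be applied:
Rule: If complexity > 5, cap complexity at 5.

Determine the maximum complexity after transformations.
5

Step 1: Original maximum complexity = 10
Step 2: Apply cap at 5
Step 3: 3 records had complexity > 5 and were capped
Step 4: Maximum after transformation = 5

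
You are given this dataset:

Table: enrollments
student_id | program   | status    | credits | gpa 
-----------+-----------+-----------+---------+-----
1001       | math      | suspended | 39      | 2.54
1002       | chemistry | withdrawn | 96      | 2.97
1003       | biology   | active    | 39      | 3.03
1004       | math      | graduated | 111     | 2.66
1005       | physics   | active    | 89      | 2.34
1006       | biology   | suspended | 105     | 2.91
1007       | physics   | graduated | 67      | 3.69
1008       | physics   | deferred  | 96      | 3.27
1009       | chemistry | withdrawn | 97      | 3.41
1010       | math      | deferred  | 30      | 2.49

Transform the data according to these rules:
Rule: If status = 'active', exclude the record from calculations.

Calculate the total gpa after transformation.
23.94

Step 1: Identify records where status = 'active'
Step 2: The excluded records sum to 5.37
Step 3: Original total gpa = 29.31
Step 4: Remaining total = 29.31 - 5.37 = 23.94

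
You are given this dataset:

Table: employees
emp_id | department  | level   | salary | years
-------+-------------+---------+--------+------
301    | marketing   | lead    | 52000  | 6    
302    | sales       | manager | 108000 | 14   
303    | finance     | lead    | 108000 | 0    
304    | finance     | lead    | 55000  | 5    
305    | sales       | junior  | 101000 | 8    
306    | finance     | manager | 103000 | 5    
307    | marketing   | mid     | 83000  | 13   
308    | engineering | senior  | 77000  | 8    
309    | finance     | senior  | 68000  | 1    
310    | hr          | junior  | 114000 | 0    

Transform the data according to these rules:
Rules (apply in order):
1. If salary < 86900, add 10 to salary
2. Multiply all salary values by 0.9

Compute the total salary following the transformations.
782145.0

Step 1: Apply Rule 1 - Add 10 to records with salary < 86900
  - 5 records affected: 335000 + (5 × 10) = 335050
  - Unaffected records: 534000
  - Sum after Rule 1: 869050
Step 2: Apply Rule 2 - Multiply all by 0.9
  - 869050 × 0.9 = 782145.0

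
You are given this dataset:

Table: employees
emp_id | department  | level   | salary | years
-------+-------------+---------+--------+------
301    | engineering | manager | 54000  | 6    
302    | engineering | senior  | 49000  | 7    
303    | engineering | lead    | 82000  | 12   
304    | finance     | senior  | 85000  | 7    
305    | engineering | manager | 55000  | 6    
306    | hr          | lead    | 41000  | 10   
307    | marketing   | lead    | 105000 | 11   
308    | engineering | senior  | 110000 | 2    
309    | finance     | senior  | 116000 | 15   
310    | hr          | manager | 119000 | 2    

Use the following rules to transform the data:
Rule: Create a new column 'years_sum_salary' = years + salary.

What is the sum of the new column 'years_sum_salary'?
816078

Step 1: For each record, compute years + salary
Example calculations:
  6 + 54000 = 54006
  7 + 49000 = 49007
  12 + 82000 = 82012
  ...
Step 2: Sum all derived values
Step 3: Total = 816078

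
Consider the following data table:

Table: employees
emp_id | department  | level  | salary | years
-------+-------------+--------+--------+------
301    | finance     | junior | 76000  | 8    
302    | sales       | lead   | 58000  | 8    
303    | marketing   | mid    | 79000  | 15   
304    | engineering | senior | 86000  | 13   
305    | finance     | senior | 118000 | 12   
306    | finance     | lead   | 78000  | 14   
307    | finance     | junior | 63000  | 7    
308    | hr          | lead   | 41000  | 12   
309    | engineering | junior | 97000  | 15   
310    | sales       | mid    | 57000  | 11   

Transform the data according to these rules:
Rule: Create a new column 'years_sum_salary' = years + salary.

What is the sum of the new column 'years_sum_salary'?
753115

Step 1: For each record, compute years + salary
Example calculations:
  8 + 76000 = 76008
  8 + 58000 = 58008
  15 + 79000 = 79015
  ...
Step 2: Sum all derived values
Step 3: Total = 753115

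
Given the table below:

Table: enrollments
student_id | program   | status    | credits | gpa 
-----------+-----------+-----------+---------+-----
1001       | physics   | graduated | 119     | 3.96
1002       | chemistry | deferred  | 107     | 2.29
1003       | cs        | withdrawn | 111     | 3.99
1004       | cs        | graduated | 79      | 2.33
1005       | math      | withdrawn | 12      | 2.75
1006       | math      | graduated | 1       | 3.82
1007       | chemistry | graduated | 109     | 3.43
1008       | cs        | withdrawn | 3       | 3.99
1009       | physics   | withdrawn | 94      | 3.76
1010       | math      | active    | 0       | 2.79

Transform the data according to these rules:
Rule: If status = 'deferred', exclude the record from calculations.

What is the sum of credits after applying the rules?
528

Step 1: Identify records where status = 'deferred'
Step 2: The excluded records sum to 107
Step 3: Original total credits = 635
Step 4: Remaining total = 635 - 107 = 528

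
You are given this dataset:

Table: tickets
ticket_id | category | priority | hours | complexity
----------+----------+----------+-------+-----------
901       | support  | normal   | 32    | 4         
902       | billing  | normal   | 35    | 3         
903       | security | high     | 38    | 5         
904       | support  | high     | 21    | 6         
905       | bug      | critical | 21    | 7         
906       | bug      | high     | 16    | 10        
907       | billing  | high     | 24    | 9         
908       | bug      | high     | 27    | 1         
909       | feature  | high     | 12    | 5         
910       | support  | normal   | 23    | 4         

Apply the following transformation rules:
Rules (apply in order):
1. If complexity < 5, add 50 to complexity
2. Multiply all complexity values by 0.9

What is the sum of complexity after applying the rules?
228.6

Step 1: Apply Rule 1 - Add 50 to records with complexity < 5
  - 4 records affected: 12 + (4 × 50) = 212
  - Unaffected records: 42
  - Sum after Rule 1: 254
Step 2: Apply Rule 2 - Multiply all by 0.9
  - 254 × 0.9 = 228.6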